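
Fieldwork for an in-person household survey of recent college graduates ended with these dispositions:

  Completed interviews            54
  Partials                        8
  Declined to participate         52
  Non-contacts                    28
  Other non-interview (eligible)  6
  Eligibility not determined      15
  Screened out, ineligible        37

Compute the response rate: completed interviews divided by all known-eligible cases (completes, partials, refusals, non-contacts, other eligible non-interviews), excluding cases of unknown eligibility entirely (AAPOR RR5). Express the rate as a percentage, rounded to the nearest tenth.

Num → 54
Denominator → 54 + 8 + 52 + 28 + 6 = 148
RR5 = 54 / 148 = 0.3649

36.5%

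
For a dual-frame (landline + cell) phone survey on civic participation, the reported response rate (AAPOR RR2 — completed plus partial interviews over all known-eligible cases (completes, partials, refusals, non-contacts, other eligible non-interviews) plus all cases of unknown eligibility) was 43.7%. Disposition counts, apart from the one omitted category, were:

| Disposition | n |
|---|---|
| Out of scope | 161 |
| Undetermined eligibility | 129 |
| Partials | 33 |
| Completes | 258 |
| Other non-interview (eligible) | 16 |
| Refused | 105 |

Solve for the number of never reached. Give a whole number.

125

Top = 258 + 33 = 291
RR2 = 291 / D = 0.437
D = 291 / 0.437 = 665.9
Other denominator terms total 541
never reached = 665.9 − 541 ≈ 125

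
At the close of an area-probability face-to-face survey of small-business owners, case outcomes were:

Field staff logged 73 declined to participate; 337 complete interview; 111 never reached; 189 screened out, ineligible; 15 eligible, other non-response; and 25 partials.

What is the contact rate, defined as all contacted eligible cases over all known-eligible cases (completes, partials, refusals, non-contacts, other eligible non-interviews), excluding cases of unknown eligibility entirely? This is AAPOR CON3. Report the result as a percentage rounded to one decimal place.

Numerator → 337 + 25 + 73 + 15 = 450
Base → 337 + 25 + 73 + 111 + 15 = 561
CON3 = 450 / 561 = 0.8021

80.2%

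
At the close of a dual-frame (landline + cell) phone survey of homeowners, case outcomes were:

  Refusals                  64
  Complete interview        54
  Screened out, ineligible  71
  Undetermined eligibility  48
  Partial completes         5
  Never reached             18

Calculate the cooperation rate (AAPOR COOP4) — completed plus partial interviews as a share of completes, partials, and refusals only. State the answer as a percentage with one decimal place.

48.0%

Top = 54 + 5 = 59
Denom = 54 + 5 + 64 = 123
COOP4 = 59 / 123 = 0.4797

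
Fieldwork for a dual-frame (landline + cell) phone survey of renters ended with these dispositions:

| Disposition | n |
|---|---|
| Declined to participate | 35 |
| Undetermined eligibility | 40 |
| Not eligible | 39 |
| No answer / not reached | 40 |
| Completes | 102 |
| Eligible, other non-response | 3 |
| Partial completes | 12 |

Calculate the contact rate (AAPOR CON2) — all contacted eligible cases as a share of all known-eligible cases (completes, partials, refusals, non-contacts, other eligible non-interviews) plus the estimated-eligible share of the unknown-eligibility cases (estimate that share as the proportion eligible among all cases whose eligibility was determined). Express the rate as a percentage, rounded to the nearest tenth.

67.5%

Num → 102 + 12 + 35 + 3 = 152
Eligible (known) → 102 + 12 + 35 + 40 + 3 = 192
e = 192 / (192 + 39) = 192 / 231 = 0.8312
Eligible share of unknowns → 0.8312 × 40 = 33.25
Denom → 192 + 33.25 = 225.25
CON2 = 152 / 225.25 = 0.6748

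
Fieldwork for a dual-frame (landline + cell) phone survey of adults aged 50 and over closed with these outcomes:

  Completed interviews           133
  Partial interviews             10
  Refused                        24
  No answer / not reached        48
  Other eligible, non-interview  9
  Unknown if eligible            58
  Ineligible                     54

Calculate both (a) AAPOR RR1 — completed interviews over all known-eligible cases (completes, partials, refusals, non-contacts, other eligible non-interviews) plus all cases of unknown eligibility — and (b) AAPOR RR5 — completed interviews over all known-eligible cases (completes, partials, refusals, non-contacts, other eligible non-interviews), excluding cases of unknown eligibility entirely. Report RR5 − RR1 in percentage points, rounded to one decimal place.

12.2

Top: 133
Base: 133 + 10 + 24 + 48 + 9 + 58 = 282
RR1 = 133 / 282 = 0.4716
Base: 133 + 10 + 24 + 48 + 9 = 224
RR5 = 133 / 224 = 0.5938
Difference = 59.38 − 47.16 = 12.22 percentage points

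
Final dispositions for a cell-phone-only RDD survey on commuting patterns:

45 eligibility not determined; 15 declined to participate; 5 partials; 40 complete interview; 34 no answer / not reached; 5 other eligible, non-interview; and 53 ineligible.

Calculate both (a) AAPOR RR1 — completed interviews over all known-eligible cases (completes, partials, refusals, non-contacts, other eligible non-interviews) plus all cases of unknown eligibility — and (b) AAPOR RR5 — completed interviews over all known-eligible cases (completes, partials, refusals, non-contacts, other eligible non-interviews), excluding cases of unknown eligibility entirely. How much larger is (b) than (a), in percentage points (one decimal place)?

Numerator = 40
Denom = 40 + 5 + 15 + 34 + 5 + 45 = 144
RR1 = 40 / 144 = 0.2778
Denom = 40 + 5 + 15 + 34 + 5 = 99
RR5 = 40 / 99 = 0.4040
Difference = 40.40 − 27.78 = 12.62 percentage points

12.6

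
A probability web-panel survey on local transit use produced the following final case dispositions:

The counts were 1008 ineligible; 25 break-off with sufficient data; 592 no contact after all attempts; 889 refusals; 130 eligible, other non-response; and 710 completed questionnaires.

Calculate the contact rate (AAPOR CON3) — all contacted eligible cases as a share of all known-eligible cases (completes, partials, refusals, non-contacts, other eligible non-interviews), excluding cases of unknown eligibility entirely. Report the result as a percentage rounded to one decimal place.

74.8%

Num: 710 + 25 + 889 + 130 = 1754
Denom: 710 + 25 + 889 + 592 + 130 = 2346
CON3 = 1754 / 2346 = 0.7477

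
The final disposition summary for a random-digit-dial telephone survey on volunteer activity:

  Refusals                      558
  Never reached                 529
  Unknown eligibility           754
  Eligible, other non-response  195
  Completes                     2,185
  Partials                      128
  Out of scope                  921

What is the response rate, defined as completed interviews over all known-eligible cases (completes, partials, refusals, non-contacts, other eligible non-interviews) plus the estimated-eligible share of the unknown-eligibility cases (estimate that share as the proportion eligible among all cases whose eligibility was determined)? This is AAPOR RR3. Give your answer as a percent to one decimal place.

52.1%

Numerator → 2185
Known eligible → 2185 + 128 + 558 + 529 + 195 = 3595
e = 3595 / (3595 + 921) = 3595 / 4516 = 0.7961
Estimated eligible among unknowns → 0.7961 × 754 = 600.26
Base → 3595 + 600.26 = 4195.26
RR3 = 2185 / 4195.26 = 0.5208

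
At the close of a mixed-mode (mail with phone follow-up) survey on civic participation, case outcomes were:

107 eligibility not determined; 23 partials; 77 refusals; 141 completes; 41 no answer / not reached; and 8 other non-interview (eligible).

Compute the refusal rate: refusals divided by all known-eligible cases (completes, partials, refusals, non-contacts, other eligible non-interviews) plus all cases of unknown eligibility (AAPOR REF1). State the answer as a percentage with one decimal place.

19.4%

Num = 77
Denom = 141 + 23 + 77 + 41 + 8 + 107 = 397
REF1 = 77 / 397 = 0.1940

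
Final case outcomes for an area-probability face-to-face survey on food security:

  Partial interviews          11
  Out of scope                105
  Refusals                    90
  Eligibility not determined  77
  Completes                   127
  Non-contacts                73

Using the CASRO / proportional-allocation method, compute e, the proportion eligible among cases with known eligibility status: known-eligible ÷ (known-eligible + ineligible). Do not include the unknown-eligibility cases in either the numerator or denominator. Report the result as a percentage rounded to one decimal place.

Determined eligible = 127 + 11 + 90 + 73 = 301
e = 301 / (301 + 105) = 301 / 406 = 0.7414

74.1%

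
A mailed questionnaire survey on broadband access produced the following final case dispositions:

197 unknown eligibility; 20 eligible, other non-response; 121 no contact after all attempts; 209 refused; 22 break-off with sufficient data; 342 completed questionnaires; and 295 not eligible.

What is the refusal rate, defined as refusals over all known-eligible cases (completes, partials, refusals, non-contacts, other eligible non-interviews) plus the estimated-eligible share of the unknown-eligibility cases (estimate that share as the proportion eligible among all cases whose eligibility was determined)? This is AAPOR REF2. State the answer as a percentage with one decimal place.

Top: 209
Known eligible: 342 + 22 + 209 + 121 + 20 = 714
e = 714 / (714 + 295) = 714 / 1009 = 0.7076
e × U: 0.7076 × 197 = 139.40
Base: 714 + 139.40 = 853.40
REF2 = 209 / 853.40 = 0.2449

24.5%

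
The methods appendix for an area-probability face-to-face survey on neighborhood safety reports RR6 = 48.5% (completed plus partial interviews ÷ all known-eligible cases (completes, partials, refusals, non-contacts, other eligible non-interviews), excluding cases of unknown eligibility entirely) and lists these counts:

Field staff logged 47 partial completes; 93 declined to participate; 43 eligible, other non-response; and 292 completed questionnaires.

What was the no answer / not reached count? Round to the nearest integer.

224

Numerator = 292 + 47 = 339
RR6 = 339 / D = 0.485
D = 339 / 0.485 = 699.0
Other denominator terms total 475
no answer / not reached = 699.0 − 475 ≈ 224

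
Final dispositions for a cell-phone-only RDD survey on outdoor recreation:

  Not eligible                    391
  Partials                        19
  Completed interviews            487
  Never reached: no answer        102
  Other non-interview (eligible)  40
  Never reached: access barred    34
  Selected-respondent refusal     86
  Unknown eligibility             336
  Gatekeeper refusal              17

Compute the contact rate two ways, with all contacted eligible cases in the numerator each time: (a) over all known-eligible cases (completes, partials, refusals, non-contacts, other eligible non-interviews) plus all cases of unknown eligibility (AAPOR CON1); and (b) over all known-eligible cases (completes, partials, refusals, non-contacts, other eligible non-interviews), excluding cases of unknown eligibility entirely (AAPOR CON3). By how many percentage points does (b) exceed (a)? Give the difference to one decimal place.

24.8

Declined to participate = 17 + 86 = 103
No contact after all attempts = 102 + 34 = 136
Top = 487 + 19 + 103 + 40 = 649
Base = 487 + 19 + 103 + 136 + 40 + 336 = 1121
CON1 = 649 / 1121 = 0.5789
Base = 487 + 19 + 103 + 136 + 40 = 785
CON3 = 649 / 785 = 0.8268
Difference = 82.68 − 57.89 = 24.79 percentage points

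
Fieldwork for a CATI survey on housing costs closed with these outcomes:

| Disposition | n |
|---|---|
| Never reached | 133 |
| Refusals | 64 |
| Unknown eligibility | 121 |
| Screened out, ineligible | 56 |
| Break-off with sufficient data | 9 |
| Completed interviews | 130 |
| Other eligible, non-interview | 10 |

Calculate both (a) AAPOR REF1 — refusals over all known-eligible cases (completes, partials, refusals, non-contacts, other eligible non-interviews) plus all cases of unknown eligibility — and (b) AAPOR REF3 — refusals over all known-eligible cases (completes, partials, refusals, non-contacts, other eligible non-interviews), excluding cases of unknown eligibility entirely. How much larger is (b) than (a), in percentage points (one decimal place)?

Top = 64
Denominator = 130 + 9 + 64 + 133 + 10 + 121 = 467
REF1 = 64 / 467 = 0.1370
Denominator = 130 + 9 + 64 + 133 + 10 = 346
REF3 = 64 / 346 = 0.1850
Difference = 18.50 − 13.70 = 4.80 percentage points

4.8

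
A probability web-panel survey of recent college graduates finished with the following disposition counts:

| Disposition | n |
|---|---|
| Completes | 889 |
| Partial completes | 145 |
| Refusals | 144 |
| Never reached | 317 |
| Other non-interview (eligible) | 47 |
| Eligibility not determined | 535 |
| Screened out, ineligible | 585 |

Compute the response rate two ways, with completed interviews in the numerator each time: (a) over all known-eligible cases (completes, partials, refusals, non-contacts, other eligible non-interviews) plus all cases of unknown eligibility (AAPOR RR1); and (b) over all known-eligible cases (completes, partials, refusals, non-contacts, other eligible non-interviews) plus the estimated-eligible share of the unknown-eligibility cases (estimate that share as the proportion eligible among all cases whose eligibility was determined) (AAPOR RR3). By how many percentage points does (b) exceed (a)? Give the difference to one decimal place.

Num → 889
Base → 889 + 145 + 144 + 317 + 47 + 535 = 2077
RR1 = 889 / 2077 = 0.4280
Known eligible → 889 + 145 + 144 + 317 + 47 = 1542
e = 1542 / (1542 + 585) = 1542 / 2127 = 0.7250
Eligible share of unknowns → 0.7250 × 535 = 387.88
Base → 1542 + 387.88 = 1929.88
RR3 = 889 / 1929.88 = 0.4607
Difference = 46.07 − 42.80 = 3.27 percentage points

3.3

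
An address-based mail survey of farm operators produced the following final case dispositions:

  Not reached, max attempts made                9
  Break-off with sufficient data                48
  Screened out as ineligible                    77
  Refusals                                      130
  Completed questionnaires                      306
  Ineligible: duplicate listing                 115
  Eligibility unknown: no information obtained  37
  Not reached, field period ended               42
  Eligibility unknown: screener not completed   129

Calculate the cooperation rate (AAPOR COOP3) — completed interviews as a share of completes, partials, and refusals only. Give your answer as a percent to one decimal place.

Never reached = 42 + 9 = 51
Unknown if eligible = 129 + 37 = 166
Ineligible = 77 + 115 = 192
Numerator → 306
Denom → 306 + 48 + 130 = 484
COOP3 = 306 / 484 = 0.6322

63.2%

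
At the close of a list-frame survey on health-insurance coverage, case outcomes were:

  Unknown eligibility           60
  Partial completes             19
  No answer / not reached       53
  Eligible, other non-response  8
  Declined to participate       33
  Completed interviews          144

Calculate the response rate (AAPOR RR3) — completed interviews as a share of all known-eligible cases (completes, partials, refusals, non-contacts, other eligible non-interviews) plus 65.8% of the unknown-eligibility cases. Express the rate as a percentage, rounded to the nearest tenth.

48.6%

Num → 144
Known eligible → 144 + 19 + 33 + 53 + 8 = 257
e × U → 0.6580 × 60 = 39.48
Base → 257 + 39.48 = 296.48
RR3 = 144 / 296.48 = 0.4857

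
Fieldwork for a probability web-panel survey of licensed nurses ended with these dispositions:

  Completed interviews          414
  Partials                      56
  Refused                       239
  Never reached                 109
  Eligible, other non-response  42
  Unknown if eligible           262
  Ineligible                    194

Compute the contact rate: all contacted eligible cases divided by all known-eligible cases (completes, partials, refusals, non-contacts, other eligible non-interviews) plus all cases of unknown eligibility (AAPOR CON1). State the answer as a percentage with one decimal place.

Num = 414 + 56 + 239 + 42 = 751
Denominator = 414 + 56 + 239 + 109 + 42 + 262 = 1122
CON1 = 751 / 1122 = 0.6693

66.9%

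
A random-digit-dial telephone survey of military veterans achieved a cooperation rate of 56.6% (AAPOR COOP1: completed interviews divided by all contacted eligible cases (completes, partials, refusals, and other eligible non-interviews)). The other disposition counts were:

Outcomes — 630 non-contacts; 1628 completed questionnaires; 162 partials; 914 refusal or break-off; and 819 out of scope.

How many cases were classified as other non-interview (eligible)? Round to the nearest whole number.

172

COOP1 = 1628 / D = 0.566
D = 1628 / 0.566 = 2876.3
Rest of base = 2704
other non-interview (eligible) = 2876.3 − 2704 ≈ 172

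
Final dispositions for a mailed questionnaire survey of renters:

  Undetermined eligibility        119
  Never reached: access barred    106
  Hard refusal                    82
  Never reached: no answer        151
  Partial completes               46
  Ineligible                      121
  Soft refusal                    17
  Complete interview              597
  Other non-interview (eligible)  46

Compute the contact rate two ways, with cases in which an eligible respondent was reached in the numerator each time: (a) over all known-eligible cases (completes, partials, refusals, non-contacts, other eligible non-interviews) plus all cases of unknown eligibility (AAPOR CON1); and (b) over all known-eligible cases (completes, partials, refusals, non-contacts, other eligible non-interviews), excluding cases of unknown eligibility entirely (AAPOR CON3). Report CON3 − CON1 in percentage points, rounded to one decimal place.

7.7

Refused = 82 + 17 = 99
No answer / not reached = 151 + 106 = 257
Numerator → 597 + 46 + 99 + 46 = 788
Denom → 597 + 46 + 99 + 257 + 46 + 119 = 1164
CON1 = 788 / 1164 = 0.6770
Denom → 597 + 46 + 99 + 257 + 46 = 1045
CON3 = 788 / 1045 = 0.7541
Difference = 75.41 − 67.70 = 7.71 percentage points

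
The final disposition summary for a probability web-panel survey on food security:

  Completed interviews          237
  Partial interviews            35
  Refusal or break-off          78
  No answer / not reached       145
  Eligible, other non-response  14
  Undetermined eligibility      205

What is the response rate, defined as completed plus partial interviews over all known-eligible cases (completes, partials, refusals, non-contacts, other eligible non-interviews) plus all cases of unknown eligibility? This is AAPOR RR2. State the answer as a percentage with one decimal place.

38.1%

Top = 237 + 35 = 272
Denom = 237 + 35 + 78 + 145 + 14 + 205 = 714
RR2 = 272 / 714 = 0.3810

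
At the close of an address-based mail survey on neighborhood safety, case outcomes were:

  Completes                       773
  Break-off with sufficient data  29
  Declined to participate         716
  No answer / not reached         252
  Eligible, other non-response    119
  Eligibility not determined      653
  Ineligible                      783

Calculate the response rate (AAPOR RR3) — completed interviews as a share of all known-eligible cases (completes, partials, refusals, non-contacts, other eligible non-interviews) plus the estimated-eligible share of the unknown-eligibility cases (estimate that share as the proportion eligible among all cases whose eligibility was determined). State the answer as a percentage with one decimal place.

Numerator: 773
Known eligible: 773 + 29 + 716 + 252 + 119 = 1889
e = 1889 / (1889 + 783) = 1889 / 2672 = 0.7070
e × U: 0.7070 × 653 = 461.67
Denom: 1889 + 461.67 = 2350.67
RR3 = 773 / 2350.67 = 0.3288

32.9%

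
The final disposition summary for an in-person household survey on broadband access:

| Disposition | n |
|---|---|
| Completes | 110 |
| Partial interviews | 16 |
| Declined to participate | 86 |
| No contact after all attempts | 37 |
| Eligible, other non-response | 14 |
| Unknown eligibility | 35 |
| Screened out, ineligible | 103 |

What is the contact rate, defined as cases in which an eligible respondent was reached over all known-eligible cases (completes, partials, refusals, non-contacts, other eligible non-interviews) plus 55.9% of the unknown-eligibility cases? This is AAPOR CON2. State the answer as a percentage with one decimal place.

Top: 110 + 16 + 86 + 14 = 226
Determined eligible: 110 + 16 + 86 + 37 + 14 = 263
Eligible share of unknowns: 0.5590 × 35 = 19.57
Denom: 263 + 19.57 = 282.57
CON2 = 226 / 282.57 = 0.7998

80.0%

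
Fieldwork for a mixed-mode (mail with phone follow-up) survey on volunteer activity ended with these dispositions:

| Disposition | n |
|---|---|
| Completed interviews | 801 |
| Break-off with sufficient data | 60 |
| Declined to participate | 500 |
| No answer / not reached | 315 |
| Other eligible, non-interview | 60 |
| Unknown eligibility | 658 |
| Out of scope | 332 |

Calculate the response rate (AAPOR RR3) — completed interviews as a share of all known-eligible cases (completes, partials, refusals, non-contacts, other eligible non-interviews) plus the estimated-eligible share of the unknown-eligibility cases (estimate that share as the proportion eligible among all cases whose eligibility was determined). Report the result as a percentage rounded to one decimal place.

Top → 801
Known eligible → 801 + 60 + 500 + 315 + 60 = 1736
e = 1736 / (1736 + 332) = 1736 / 2068 = 0.8395
e × U → 0.8395 × 658 = 552.39
Denominator → 1736 + 552.39 = 2288.39
RR3 = 801 / 2288.39 = 0.3500

35.0%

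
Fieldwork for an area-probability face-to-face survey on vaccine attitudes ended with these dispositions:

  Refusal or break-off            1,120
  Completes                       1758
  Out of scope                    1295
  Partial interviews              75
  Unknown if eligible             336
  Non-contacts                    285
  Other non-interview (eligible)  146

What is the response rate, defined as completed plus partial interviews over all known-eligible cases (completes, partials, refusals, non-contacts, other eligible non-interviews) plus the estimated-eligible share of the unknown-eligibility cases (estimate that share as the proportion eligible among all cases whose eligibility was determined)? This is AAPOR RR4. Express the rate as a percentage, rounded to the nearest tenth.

Top → 1758 + 75 = 1833
Eligible (known) → 1758 + 75 + 1120 + 285 + 146 = 3384
e = 3384 / (3384 + 1295) = 3384 / 4679 = 0.7232
Eligible share of unknowns → 0.7232 × 336 = 243.00
Denom → 3384 + 243.00 = 3627.00
RR4 = 1833 / 3627.00 = 0.5054

50.5%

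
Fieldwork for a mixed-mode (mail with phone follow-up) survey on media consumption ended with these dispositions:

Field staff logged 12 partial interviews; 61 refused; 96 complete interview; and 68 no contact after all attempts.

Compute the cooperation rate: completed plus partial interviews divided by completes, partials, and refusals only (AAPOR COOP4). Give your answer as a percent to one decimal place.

Numerator = 96 + 12 = 108
Denominator = 96 + 12 + 61 = 169
COOP4 = 108 / 169 = 0.6391

63.9%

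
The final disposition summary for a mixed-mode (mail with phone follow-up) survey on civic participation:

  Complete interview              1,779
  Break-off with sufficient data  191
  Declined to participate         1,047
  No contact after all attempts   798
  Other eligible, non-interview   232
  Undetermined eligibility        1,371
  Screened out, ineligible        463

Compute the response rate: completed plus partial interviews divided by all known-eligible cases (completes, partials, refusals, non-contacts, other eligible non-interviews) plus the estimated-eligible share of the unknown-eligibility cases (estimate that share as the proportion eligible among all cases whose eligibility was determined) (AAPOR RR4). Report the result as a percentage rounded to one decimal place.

37.3%

Top: 1779 + 191 = 1970
Determined eligible: 1779 + 191 + 1047 + 798 + 232 = 4047
e = 4047 / (4047 + 463) = 4047 / 4510 = 0.8973
Estimated eligible among unknowns: 0.8973 × 1371 = 1230.20
Denominator: 4047 + 1230.20 = 5277.20
RR4 = 1970 / 5277.20 = 0.3733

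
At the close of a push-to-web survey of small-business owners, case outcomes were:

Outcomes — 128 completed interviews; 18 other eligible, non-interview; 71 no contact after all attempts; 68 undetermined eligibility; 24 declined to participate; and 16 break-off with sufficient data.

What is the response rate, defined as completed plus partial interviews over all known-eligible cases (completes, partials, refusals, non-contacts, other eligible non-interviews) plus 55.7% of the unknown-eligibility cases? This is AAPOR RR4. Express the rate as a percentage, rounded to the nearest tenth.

Top = 128 + 16 = 144
Determined eligible = 128 + 16 + 24 + 71 + 18 = 257
Estimated eligible among unknowns = 0.5570 × 68 = 37.88
Denom = 257 + 37.88 = 294.88
RR4 = 144 / 294.88 = 0.4883

48.8%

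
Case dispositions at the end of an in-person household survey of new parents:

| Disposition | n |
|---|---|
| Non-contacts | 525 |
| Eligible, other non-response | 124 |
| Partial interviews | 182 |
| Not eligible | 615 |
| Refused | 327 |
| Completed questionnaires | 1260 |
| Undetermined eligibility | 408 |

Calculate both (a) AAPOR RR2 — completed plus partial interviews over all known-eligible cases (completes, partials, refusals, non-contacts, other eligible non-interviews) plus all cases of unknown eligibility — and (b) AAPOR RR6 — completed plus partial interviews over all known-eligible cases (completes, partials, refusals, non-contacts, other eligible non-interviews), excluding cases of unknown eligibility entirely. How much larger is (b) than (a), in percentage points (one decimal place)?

Num → 1260 + 182 = 1442
Denominator → 1260 + 182 + 327 + 525 + 124 + 408 = 2826
RR2 = 1442 / 2826 = 0.5103
Denominator → 1260 + 182 + 327 + 525 + 124 = 2418
RR6 = 1442 / 2418 = 0.5964
Difference = 59.64 − 51.03 = 8.61 percentage points

8.6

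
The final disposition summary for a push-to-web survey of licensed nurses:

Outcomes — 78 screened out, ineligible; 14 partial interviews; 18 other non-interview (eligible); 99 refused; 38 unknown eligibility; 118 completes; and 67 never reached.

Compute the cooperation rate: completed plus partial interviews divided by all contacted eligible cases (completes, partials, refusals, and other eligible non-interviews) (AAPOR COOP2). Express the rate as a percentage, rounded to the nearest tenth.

Numerator = 118 + 14 = 132
Denom = 118 + 14 + 99 + 18 = 249
COOP2 = 132 / 249 = 0.5301

53.0%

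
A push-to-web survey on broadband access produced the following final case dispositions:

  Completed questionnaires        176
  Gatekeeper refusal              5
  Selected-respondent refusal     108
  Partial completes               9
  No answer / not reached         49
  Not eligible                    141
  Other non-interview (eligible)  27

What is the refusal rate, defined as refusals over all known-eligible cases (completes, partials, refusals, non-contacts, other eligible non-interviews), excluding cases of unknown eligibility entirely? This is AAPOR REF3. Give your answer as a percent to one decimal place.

30.2%

Refused = 5 + 108 = 113
Num: 113
Denominator: 176 + 9 + 113 + 49 + 27 = 374
REF3 = 113 / 374 = 0.3021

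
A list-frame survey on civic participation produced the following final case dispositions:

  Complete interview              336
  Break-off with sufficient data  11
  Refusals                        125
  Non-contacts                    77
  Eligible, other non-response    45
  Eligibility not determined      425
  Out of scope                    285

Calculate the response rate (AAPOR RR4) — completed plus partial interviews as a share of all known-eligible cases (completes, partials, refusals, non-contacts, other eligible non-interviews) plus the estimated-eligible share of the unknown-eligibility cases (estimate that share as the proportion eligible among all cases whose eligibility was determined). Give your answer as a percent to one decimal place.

Numerator: 336 + 11 = 347
Known eligible: 336 + 11 + 125 + 77 + 45 = 594
e = 594 / (594 + 285) = 594 / 879 = 0.6758
Eligible share of unknowns: 0.6758 × 425 = 287.21
Denominator: 594 + 287.21 = 881.21
RR4 = 347 / 881.21 = 0.3938

39.4%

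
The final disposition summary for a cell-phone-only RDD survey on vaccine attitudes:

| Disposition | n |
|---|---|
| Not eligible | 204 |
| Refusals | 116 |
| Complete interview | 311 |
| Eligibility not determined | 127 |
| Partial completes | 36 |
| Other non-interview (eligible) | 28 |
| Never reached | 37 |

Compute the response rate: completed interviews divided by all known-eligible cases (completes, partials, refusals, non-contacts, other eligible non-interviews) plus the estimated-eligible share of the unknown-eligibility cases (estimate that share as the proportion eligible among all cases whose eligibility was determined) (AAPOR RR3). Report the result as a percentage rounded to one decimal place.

Numerator: 311
Known eligible: 311 + 36 + 116 + 37 + 28 = 528
e = 528 / (528 + 204) = 528 / 732 = 0.7213
Estimated eligible among unknowns: 0.7213 × 127 = 91.61
Denom: 528 + 91.61 = 619.61
RR3 = 311 / 619.61 = 0.5019

50.2%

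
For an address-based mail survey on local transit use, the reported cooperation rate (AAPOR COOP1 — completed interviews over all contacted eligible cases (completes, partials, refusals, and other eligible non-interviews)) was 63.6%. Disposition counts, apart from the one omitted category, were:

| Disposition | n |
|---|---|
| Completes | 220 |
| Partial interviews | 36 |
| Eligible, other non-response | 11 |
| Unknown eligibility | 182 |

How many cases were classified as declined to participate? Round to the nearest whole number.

COOP1 = 220 / D = 0.636
D = 220 / 0.636 = 345.9
Other denominator terms total 267
declined to participate = 345.9 − 267 ≈ 79

79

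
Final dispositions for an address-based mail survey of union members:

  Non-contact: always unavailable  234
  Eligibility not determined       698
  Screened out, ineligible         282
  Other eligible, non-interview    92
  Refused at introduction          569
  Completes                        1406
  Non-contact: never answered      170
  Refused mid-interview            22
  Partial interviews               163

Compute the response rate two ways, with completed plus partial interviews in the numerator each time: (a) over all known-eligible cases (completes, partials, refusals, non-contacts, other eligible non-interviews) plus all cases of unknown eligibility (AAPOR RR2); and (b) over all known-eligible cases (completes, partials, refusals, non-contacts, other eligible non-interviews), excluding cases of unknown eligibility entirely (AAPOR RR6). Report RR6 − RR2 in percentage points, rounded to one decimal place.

12.3

Declined to participate = 569 + 22 = 591
No answer / not reached = 170 + 234 = 404
Num = 1406 + 163 = 1569
Base = 1406 + 163 + 591 + 404 + 92 + 698 = 3354
RR2 = 1569 / 3354 = 0.4678
Base = 1406 + 163 + 591 + 404 + 92 = 2656
RR6 = 1569 / 2656 = 0.5907
Difference = 59.07 − 46.78 = 12.29 percentage points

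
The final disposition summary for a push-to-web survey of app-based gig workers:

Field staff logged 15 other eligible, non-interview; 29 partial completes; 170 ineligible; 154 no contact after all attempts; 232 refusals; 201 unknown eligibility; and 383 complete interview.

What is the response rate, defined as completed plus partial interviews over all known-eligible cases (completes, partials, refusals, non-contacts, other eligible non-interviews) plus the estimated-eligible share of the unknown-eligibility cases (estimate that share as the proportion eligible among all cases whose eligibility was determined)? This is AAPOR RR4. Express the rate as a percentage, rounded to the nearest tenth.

42.1%

Num: 383 + 29 = 412
Known eligible: 383 + 29 + 232 + 154 + 15 = 813
e = 813 / (813 + 170) = 813 / 983 = 0.8271
Estimated eligible among unknowns: 0.8271 × 201 = 166.25
Denom: 813 + 166.25 = 979.25
RR4 = 412 / 979.25 = 0.4207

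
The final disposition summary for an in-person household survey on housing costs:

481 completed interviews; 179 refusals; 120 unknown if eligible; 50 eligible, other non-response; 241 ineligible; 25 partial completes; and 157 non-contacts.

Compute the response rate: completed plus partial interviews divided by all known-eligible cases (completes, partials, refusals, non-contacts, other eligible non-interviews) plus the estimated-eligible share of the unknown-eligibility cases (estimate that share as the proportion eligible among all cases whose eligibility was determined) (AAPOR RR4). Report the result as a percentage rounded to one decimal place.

51.3%

Numerator = 481 + 25 = 506
Known eligible = 481 + 25 + 179 + 157 + 50 = 892
e = 892 / (892 + 241) = 892 / 1133 = 0.7873
Estimated eligible among unknowns = 0.7873 × 120 = 94.48
Denom = 892 + 94.48 = 986.48
RR4 = 506 / 986.48 = 0.5129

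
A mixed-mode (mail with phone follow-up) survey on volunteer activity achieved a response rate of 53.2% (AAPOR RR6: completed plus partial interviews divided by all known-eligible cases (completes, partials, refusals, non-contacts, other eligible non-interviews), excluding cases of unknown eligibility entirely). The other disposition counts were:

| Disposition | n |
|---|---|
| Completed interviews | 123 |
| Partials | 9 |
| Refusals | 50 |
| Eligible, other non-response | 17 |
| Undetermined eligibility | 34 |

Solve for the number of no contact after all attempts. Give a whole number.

49

Num = 123 + 9 = 132
RR6 = 132 / D = 0.532
D = 132 / 0.532 = 248.1
Remaining denominator categories sum to 199
no contact after all attempts = 248.1 − 199 ≈ 49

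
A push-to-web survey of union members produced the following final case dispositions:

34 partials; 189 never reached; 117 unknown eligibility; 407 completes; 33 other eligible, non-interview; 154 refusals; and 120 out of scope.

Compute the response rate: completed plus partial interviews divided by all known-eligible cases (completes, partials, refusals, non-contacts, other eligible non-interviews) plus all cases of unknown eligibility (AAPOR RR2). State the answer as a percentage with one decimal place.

47.2%

Top → 407 + 34 = 441
Base → 407 + 34 + 154 + 189 + 33 + 117 = 934
RR2 = 441 / 934 = 0.4722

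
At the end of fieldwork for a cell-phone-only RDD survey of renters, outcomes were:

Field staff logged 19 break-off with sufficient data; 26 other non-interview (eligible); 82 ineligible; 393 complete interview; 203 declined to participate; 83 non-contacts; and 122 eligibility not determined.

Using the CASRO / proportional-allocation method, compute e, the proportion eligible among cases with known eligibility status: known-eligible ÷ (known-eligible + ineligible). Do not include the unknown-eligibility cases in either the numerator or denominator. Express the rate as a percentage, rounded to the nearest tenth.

Eligible (known) → 393 + 19 + 203 + 83 + 26 = 724
e = 724 / (724 + 82) = 724 / 806 = 0.8983

89.8%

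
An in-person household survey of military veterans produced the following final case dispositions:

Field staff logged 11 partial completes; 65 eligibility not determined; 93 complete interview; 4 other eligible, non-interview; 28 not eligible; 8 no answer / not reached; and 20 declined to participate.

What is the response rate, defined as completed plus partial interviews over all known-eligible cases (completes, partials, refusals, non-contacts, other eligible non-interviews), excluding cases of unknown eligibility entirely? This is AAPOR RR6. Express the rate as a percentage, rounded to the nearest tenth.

76.5%

Top: 93 + 11 = 104
Base: 93 + 11 + 20 + 8 + 4 = 136
RR6 = 104 / 136 = 0.7647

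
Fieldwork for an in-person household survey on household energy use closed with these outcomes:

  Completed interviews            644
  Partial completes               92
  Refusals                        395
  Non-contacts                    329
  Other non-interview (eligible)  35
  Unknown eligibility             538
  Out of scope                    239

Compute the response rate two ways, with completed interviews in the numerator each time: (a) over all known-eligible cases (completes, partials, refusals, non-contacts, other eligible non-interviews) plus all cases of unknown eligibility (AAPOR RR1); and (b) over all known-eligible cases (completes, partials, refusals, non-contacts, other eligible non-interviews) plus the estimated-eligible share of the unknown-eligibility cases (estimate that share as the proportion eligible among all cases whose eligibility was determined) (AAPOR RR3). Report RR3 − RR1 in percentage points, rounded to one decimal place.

1.2

Num = 644
Base = 644 + 92 + 395 + 329 + 35 + 538 = 2033
RR1 = 644 / 2033 = 0.3168
Eligible (known) = 644 + 92 + 395 + 329 + 35 = 1495
e = 1495 / (1495 + 239) = 1495 / 1734 = 0.8622
Eligible share of unknowns = 0.8622 × 538 = 463.86
Base = 1495 + 463.86 = 1958.86
RR3 = 644 / 1958.86 = 0.3288
Difference = 32.88 − 31.68 = 1.20 percentage points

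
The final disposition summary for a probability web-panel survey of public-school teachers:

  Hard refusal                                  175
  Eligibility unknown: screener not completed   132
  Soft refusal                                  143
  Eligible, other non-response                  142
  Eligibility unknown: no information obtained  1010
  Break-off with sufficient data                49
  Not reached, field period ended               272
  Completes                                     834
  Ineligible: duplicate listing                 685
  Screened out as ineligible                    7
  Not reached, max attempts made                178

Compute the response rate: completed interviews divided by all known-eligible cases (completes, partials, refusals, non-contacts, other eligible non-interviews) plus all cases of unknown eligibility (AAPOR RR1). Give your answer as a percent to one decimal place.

28.4%

Refusal or break-off = 175 + 143 = 318
Never reached = 272 + 178 = 450
Undetermined eligibility = 132 + 1010 = 1142
Ineligible = 7 + 685 = 692
Numerator = 834
Denom = 834 + 49 + 318 + 450 + 142 + 1142 = 2935
RR1 = 834 / 2935 = 0.2842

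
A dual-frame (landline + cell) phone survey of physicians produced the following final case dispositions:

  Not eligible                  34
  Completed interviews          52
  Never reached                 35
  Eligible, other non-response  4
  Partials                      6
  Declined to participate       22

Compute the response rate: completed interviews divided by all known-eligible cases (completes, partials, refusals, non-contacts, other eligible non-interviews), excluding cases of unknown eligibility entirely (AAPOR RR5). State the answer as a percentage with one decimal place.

Num = 52
Denominator = 52 + 6 + 22 + 35 + 4 = 119
RR5 = 52 / 119 = 0.4370

43.7%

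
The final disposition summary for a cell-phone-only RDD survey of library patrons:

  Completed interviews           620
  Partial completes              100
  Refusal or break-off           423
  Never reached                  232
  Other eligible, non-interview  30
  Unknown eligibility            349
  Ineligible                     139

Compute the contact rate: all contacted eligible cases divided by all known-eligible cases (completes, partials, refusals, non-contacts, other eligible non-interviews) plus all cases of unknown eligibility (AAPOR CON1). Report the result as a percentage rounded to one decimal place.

66.9%

Top: 620 + 100 + 423 + 30 = 1173
Base: 620 + 100 + 423 + 232 + 30 + 349 = 1754
CON1 = 1173 / 1754 = 0.6688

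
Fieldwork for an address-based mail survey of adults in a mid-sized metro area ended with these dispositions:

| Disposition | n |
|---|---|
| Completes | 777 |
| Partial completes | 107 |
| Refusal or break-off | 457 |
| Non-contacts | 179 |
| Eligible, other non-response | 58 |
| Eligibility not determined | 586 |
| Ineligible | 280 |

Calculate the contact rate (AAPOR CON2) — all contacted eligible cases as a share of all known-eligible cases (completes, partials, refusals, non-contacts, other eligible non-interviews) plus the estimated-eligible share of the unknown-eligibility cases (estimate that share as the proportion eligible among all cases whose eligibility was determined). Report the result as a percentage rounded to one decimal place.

Top: 777 + 107 + 457 + 58 = 1399
Eligible (known): 777 + 107 + 457 + 179 + 58 = 1578
e = 1578 / (1578 + 280) = 1578 / 1858 = 0.8493
Estimated eligible among unknowns: 0.8493 × 586 = 497.69
Denominator: 1578 + 497.69 = 2075.69
CON2 = 1399 / 2075.69 = 0.6740

67.4%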